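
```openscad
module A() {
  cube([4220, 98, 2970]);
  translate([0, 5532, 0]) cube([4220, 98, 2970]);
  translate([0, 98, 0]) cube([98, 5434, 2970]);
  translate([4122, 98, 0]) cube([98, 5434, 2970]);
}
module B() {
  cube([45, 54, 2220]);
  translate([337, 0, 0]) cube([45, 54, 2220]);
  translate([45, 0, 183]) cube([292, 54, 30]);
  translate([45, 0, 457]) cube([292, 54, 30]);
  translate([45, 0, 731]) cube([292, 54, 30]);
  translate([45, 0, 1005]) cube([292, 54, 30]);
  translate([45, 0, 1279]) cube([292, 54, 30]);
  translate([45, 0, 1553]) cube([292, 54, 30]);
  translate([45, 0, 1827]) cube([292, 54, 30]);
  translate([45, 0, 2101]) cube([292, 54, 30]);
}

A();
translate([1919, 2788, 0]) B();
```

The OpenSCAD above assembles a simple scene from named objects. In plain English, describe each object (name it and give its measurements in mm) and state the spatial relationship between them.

A is a box-shaped house frame (walls only): outside footprint 4220×5630 mm, wall height 2970 mm, wall thickness 98 mm. The two y-facing walls run the full x-width; the two x-facing walls fit between the inner faces of the y-facing walls.

B is a straight ladder. Two 45×54 mm vertical rails, 2220 mm tall, stand 382 mm apart (outside-to-outside) with their front faces coplanar on the −y side. 8 rungs, each 54 mm deep and 30 mm tall, span between the inner faces of the rails, front faces flush with the rails. The lowest rung's underside is at z = 183 mm and rungs are spaced 274 mm apart (underside to underside).

The ladder sits inside the house frame, centred.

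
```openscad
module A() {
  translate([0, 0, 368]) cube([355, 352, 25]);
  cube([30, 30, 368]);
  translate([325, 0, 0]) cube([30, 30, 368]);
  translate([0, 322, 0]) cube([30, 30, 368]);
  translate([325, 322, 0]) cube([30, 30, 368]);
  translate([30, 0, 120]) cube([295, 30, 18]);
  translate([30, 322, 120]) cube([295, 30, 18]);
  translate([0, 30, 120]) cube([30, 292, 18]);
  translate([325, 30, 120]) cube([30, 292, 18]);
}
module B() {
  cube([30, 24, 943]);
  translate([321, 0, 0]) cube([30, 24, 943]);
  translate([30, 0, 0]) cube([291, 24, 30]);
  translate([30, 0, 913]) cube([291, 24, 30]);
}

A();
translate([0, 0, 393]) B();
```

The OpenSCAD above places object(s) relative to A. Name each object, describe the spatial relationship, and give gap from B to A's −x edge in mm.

A is a stool. B is a picture frame. The picture frame is on top of the stool. The gap from the picture frame to the stool's −x edge is 0 mm.

The picture frame's min-x is at 0; the stool's min-x is 0; gap = 0 mm.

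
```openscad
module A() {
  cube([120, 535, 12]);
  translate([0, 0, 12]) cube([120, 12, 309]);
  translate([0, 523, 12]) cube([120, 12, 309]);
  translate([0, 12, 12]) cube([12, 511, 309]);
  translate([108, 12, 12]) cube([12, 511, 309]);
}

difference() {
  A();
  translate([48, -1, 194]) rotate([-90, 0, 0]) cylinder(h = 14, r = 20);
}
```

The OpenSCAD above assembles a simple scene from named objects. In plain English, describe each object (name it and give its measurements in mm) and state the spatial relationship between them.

A is an open-topped rectangular box: outside dimensions 120×535×321 mm, with a uniform wall and base thickness of 12 mm. The base is a full 120×535 slab on the floor; four walls sit on top of the base. The front and back walls (the −y and +y sides) span the full width; the two side walls fit between them.

The open box has a circular hole of radius 20 mm through its front wall, centred at (x = 48, z = 194).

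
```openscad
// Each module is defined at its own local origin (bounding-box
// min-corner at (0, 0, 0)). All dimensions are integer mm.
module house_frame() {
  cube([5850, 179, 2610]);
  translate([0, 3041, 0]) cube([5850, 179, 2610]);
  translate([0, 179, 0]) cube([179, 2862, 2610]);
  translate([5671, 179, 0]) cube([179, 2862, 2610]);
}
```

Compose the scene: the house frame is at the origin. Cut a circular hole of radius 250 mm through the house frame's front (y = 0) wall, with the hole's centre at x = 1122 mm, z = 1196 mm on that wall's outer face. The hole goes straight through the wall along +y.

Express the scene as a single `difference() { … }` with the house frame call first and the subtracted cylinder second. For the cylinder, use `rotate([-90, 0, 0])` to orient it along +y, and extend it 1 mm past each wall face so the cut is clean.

difference() {
  house_frame();
  translate([1122, -1, 1196]) rotate([-90, 0, 0]) cylinder(h = 181, r = 250);
}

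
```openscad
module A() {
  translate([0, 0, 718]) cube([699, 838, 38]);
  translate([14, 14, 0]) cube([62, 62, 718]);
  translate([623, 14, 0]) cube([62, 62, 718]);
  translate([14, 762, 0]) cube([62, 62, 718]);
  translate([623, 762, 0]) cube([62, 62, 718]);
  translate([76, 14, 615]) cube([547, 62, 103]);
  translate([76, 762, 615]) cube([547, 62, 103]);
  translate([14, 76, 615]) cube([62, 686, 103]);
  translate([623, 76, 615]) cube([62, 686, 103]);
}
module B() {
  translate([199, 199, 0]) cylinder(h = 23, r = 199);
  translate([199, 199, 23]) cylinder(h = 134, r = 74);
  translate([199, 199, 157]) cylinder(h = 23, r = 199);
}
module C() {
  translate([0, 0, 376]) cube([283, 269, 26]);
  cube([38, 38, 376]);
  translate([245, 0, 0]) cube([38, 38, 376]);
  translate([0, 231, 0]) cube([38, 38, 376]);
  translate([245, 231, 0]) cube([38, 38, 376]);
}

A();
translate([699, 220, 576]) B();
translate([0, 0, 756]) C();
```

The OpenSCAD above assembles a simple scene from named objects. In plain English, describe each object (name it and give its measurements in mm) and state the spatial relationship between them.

A is a table: top 699 mm (x) × 838 mm (y), 38 mm thick, upper face at z = 756 mm, on four 62×62 mm square legs, each inset 14 mm from the nearest pair of top edges, running from z = 0 to the bottom of the top. Four apron rails, 62 mm thick and 103 mm tall, run between adjacent legs with their top edges flush with the underside of the top and their outer faces flush with the legs' outer faces.

B is a spool: two coaxial disc flanges of radius 199 mm and thickness 23 mm, joined by a core cylinder of radius 74 mm and height 134 mm. The lower flange rests on z = 0 and the three cylinders share a vertical axis.

C is a simple wooden stool: a rectangular seat 283 mm (x) by 269 mm (y), 26 mm thick, top face at z = 402 mm, on four square legs, each 38×38 mm in cross-section. The legs rest on z = 0, each flush with a corner of the seat.

The spool is beside the table with their tops flush at z = 756. The stool is on top of the table.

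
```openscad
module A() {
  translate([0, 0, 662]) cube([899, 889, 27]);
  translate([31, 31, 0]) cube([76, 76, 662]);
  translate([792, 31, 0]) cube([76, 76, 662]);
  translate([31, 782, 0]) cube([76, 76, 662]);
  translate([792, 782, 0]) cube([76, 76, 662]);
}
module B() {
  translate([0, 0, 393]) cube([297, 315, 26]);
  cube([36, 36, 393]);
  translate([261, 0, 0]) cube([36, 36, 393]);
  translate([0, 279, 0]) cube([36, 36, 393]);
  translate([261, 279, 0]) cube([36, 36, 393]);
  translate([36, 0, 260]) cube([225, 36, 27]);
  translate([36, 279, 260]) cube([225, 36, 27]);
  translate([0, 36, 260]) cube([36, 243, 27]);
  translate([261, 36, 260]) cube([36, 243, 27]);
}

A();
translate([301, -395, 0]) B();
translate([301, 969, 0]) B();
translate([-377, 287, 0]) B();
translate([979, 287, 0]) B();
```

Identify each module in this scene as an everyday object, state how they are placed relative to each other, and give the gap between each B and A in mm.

A is a table. B is a stool. Four stools sit around the table at the −y, +y, −x, +x sides. The gap between each stool and the table is 80 mm.

Each stool's nearest face is 80 mm from the table's bounding box.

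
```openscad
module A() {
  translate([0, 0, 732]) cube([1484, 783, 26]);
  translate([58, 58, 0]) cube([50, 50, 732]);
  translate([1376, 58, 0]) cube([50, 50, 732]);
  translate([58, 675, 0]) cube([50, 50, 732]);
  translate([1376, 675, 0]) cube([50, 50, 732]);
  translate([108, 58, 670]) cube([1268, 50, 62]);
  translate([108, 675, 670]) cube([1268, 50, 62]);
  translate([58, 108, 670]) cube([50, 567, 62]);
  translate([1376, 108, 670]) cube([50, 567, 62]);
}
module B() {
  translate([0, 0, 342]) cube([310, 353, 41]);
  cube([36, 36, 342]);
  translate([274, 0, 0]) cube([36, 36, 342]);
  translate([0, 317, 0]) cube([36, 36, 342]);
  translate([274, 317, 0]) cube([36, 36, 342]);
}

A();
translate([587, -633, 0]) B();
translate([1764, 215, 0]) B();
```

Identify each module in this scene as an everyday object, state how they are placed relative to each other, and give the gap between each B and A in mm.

Each stool's nearest face is 280 mm from the table's bounding box.

A is a table. B is a stool. Two stools sit around the table at the −y, +x sides. The gap between each stool and the table is 280 mm.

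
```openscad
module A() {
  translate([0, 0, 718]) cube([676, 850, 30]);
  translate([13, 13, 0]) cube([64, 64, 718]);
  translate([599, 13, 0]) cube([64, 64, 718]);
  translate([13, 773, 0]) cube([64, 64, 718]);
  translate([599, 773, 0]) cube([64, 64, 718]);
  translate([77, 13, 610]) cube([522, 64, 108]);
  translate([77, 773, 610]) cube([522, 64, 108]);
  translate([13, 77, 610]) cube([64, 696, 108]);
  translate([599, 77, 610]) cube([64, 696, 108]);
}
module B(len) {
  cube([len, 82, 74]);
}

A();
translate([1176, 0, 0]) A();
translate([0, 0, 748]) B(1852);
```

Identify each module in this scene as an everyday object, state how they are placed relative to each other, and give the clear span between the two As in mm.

Second table starts at x = 1176; first ends at x = 676; clear span = 1176 − 676 = 500 mm.

A is a table. B is a beam. A beam spans the tops of two tables. The clear span between the two tables is 500 mm.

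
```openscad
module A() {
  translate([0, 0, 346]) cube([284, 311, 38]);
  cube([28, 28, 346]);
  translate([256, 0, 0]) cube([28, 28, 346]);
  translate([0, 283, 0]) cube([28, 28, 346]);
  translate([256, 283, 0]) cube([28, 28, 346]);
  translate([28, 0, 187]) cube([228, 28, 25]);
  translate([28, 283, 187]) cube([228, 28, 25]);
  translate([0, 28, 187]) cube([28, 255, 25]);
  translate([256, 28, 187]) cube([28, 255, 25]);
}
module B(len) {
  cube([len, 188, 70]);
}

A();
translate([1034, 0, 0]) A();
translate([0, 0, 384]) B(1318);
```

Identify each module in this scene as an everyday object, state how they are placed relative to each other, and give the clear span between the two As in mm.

Second stool starts at x = 1034; first ends at x = 284; clear span = 1034 − 284 = 750 mm.

A is a stool. B is a beam. A beam spans the tops of two stools. The clear span between the two stools is 750 mm.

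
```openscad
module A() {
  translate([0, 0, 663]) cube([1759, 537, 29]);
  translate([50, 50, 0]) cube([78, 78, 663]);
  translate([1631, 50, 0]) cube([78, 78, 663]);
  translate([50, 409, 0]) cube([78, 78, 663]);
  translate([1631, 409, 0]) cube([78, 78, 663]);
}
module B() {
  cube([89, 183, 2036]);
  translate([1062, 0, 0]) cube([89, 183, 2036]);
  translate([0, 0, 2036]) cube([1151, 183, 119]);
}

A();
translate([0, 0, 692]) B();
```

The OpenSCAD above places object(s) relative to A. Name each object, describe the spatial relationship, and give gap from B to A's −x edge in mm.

A is a table. B is a door frame. The door frame is on top of the table. The gap from the door frame to the table's −x edge is 0 mm.

The door frame's min-x is at 0; the table's min-x is 0; gap = 0 mm.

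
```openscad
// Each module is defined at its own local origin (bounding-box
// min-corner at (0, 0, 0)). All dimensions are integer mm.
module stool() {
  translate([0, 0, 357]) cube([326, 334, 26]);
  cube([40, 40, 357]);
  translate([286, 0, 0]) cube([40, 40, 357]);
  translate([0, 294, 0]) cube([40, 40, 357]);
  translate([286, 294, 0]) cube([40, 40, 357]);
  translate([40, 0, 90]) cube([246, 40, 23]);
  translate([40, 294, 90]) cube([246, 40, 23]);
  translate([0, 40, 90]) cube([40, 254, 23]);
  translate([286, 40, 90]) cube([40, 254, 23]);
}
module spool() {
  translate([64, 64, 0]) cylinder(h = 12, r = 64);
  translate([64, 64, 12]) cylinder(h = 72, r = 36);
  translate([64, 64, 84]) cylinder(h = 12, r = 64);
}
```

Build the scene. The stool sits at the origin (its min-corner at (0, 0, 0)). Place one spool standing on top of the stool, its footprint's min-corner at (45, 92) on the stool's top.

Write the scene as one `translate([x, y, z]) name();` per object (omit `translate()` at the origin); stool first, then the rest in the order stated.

stool();
translate([45, 92, 383]) spool();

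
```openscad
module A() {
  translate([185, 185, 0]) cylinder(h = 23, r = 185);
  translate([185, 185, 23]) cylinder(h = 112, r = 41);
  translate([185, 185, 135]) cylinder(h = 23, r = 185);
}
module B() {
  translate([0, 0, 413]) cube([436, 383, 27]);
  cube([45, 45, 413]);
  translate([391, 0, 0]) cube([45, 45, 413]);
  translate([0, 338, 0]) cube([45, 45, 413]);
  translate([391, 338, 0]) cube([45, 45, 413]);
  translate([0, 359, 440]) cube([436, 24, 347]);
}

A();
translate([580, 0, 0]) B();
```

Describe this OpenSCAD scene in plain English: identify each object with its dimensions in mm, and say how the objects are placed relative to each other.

A is a spool: two coaxial disc flanges of radius 185 mm and thickness 23 mm, joined by a core cylinder of radius 41 mm and height 112 mm. The lower flange rests on z = 0 and the three cylinders share a vertical axis.

B is a chair. The seat is a 436×383×27 mm slab with its top at z = 440 mm, on four 45×45 mm corner legs (flush with the seat edges, standing on z = 0). A flat backrest 24 mm thick, 347 mm tall, spans the full seat width and rises from the seat top along its +y edge, rear face flush with the rear of the seat.

The chair is on the floor beside the spool on its +x side.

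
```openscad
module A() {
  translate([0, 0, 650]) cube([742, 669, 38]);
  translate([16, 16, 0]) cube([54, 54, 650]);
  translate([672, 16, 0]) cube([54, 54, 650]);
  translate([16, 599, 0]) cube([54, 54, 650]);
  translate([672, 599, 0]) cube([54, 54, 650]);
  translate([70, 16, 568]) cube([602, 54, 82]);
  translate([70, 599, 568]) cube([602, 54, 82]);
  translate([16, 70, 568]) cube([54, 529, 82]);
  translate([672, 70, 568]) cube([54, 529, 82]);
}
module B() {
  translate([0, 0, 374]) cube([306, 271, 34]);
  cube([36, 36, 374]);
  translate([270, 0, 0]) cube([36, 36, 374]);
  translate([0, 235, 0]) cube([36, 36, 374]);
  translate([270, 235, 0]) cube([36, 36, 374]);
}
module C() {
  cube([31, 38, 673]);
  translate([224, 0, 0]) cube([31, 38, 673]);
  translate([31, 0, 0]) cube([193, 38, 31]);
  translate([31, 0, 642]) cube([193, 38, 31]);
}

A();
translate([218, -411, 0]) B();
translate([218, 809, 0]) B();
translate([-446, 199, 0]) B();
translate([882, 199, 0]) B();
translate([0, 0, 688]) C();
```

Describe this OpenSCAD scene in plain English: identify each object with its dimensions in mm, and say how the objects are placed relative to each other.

A is a table with a 742×669 mm rectangular top, 38 mm thick, top surface at z = 688 mm, supported by four 54×54 mm square legs, each inset 16 mm from the nearest pair of top edges, running from the floor. Four apron rails, 54 mm thick and 82 mm tall, run between adjacent legs with their top edges flush with the underside of the top and their outer faces flush with the legs' outer faces.

B is a four-legged stool. The seat is a 306×271×34 mm slab whose top surface is at z = 408 mm; four square legs, each 36×36 mm in cross-section, run from the floor (z = 0) to the underside of the seat, each flush with a corner of the seat.

C is a picture frame with a 193×611 mm rectangular opening (x by z) and a uniform 31 mm border on every side. Frame depth is 38 mm along y. It is built from two vertical stiles running the full outside height and two horizontal rails spanning the gap between the stiles.

Four stools sit around the table at the −y, +y, −x, +x sides. The picture frame is on top of the table.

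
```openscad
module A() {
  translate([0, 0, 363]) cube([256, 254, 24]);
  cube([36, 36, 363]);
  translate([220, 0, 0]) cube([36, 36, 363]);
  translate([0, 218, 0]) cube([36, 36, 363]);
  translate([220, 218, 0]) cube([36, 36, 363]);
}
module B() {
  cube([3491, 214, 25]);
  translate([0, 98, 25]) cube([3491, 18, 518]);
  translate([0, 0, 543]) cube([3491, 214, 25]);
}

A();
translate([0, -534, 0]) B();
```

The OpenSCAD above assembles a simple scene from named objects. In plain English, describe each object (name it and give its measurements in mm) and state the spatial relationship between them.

A is a four-legged stool. The seat is a 256×254×24 mm slab whose top surface is at z = 387 mm; four square legs, each 36×36 mm in cross-section, run from the floor (z = 0) to the underside of the seat, each flush with a corner of the seat.

B is an I-beam lying along x, 3491 mm long. Overall section height 568 mm. Two flanges 214 mm wide (y) and 25 mm thick, one on the floor and one at the top; a web 18 mm thick runs between them, centred on the flange width.

The I-beam is on the floor beside the stool on its −y side.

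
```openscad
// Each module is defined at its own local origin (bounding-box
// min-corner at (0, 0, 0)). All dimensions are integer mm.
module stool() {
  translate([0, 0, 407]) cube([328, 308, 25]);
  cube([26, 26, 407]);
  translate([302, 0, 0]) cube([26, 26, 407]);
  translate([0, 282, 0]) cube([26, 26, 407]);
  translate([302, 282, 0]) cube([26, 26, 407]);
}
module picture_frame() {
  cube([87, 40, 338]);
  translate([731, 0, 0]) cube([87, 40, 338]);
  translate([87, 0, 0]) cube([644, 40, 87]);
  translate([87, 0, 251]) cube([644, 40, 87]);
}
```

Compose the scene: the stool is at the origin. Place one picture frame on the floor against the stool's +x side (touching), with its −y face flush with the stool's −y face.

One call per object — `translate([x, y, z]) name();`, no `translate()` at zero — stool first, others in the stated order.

stool();
translate([328, 0, 0]) picture_frame();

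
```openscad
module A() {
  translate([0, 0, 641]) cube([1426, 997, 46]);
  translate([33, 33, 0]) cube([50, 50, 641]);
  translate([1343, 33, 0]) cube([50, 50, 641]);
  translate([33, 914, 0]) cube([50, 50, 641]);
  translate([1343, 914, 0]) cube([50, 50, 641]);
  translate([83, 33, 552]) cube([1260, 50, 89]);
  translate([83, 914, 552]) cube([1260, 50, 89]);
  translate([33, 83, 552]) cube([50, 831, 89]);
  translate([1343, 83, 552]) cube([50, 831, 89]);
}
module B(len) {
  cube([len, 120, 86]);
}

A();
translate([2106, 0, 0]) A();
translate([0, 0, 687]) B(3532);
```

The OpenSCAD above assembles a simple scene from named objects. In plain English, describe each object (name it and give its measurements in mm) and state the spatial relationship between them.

A is a rectangular dining table. The top is 1426×997×46 mm with its upper surface at z = 687 mm. It stands on four 50×50 mm square legs, each inset 33 mm from the nearest pair of top edges, running from the floor to the underside of the top. Four apron rails, 50 mm thick and 89 mm tall, run between adjacent legs with their top edges flush with the underside of the top and their outer faces flush with the legs' outer faces.

B is a rectangular beam 3532 mm long (x), 120 mm deep (y), 86 mm thick (z).

The beam spans the tops of two tables placed 680 mm apart, resting at z = 687 mm.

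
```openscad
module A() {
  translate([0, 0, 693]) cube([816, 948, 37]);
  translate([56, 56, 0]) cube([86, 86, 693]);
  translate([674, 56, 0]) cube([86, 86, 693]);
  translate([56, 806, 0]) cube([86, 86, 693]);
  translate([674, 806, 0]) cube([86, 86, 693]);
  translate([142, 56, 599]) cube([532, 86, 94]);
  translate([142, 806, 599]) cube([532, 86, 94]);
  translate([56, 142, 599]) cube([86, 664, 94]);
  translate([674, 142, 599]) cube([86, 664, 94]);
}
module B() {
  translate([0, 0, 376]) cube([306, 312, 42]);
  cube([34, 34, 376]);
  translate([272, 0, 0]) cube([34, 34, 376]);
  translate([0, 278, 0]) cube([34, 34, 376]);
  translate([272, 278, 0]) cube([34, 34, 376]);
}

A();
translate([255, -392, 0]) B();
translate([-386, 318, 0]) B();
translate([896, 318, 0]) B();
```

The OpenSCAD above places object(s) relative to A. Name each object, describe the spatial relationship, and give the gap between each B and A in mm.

A is a table. B is a stool. Three stools sit around the table at the −y, −x, +x sides. The gap between each stool and the table is 80 mm.

Each stool's nearest face is 80 mm from the table's bounding box.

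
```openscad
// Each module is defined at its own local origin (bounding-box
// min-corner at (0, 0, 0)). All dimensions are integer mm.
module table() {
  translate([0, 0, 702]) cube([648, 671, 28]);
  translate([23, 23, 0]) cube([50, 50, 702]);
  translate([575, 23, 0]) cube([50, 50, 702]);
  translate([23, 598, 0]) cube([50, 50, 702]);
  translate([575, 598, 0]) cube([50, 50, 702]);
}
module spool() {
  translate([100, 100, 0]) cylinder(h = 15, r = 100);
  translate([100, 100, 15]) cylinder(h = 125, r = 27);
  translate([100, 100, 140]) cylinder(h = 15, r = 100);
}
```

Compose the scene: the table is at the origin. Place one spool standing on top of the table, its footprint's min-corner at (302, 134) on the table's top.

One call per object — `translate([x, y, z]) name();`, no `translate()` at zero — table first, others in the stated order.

table();
translate([302, 134, 730]) spool();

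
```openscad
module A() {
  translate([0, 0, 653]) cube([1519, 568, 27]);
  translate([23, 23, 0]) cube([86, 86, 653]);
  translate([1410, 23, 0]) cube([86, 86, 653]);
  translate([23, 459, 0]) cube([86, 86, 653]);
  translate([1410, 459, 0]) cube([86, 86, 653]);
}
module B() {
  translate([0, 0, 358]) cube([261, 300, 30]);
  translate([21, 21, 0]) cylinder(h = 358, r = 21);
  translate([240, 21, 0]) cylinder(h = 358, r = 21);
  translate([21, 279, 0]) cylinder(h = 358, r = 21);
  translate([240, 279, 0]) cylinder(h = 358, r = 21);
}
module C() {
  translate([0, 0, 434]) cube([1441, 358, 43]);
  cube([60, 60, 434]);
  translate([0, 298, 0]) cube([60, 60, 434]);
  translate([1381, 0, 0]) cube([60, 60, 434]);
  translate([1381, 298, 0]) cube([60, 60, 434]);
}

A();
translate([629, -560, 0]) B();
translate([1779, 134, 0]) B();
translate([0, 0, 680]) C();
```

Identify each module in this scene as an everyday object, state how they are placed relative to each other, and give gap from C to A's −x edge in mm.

A is a table. B is a stool. C is a bench. Two stools sit around the table at the −y, +x sides. The bench is on top of the table. The gap from the bench to the table's −x edge is 0 mm.

The bench's min-x is at 0; the table's min-x is 0; gap = 0 mm.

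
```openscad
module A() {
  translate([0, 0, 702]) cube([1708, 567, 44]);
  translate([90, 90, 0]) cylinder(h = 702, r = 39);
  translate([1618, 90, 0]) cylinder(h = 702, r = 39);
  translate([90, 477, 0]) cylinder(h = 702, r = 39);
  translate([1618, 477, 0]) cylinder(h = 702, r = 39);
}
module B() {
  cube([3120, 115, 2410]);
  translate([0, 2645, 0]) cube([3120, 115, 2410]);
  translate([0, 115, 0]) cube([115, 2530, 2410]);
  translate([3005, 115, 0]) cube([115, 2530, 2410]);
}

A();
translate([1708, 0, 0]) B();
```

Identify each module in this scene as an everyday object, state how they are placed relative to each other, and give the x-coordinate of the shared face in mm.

A is a table. B is a house frame. The house frame is against the table's +x side, with their −y faces flush. The x-coordinate of the shared face is 1708 mm.

The table's +x face and the house frame's −x face are both at x = 1708 mm.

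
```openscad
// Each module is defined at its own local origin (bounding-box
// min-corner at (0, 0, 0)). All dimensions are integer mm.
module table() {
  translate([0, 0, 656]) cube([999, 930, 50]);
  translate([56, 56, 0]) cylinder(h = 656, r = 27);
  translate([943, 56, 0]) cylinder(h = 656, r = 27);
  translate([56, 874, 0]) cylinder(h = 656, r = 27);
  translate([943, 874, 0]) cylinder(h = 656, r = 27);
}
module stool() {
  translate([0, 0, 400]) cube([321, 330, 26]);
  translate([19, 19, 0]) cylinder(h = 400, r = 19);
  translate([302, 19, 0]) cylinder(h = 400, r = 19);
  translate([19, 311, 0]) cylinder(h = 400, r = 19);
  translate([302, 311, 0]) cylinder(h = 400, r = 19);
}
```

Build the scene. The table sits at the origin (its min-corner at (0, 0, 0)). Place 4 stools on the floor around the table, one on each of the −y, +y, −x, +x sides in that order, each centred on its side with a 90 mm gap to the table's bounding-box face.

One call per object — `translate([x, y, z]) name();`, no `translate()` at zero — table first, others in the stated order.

table();
translate([339, -420, 0]) stool();
translate([339, 1020, 0]) stool();
translate([-411, 300, 0]) stool();
translate([1089, 300, 0]) stool();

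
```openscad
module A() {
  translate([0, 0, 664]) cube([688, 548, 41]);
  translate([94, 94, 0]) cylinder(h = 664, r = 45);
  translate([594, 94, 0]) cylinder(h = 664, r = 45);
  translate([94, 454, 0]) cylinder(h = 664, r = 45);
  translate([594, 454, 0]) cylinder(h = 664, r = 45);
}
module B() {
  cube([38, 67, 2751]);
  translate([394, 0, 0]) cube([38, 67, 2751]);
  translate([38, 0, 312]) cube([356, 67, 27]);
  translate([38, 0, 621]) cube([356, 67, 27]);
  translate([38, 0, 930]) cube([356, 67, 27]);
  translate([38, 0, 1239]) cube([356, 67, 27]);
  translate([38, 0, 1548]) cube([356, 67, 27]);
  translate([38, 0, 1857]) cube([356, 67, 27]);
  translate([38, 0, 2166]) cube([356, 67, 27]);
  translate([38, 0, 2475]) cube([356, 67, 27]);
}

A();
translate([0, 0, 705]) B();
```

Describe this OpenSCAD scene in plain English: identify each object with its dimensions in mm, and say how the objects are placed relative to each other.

A is a table: top 688 mm (x) × 548 mm (y), 41 mm thick, upper face at z = 705 mm, on four round legs of 90 mm diameter, each leg's bounding box inset 49 mm from the nearest pair of top edges, running from z = 0 to the bottom of the top.

B is a straight ladder. Two 38×67 mm vertical rails, 2751 mm tall, stand 432 mm apart (outside-to-outside) with their front faces coplanar on the −y side. 8 rungs, each 67 mm deep and 27 mm tall, span between the inner faces of the rails, front faces flush with the rails. The lowest rung's underside is at z = 312 mm and rungs are spaced 309 mm apart (underside to underside).

The ladder is on top of the table.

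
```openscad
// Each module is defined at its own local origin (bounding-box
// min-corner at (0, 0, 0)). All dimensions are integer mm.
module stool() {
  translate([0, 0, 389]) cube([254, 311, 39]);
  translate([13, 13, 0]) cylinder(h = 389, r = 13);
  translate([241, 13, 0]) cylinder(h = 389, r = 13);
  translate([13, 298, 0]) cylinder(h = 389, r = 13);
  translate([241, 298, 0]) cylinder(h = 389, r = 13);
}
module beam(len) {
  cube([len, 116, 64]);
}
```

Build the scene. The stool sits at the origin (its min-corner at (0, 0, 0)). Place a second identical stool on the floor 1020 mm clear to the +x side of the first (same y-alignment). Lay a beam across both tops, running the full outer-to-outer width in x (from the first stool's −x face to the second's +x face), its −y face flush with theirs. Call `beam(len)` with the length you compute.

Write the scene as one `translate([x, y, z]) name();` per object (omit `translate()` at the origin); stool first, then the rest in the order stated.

stool();
translate([1274, 0, 0]) stool();
translate([0, 0, 428]) beam(1528);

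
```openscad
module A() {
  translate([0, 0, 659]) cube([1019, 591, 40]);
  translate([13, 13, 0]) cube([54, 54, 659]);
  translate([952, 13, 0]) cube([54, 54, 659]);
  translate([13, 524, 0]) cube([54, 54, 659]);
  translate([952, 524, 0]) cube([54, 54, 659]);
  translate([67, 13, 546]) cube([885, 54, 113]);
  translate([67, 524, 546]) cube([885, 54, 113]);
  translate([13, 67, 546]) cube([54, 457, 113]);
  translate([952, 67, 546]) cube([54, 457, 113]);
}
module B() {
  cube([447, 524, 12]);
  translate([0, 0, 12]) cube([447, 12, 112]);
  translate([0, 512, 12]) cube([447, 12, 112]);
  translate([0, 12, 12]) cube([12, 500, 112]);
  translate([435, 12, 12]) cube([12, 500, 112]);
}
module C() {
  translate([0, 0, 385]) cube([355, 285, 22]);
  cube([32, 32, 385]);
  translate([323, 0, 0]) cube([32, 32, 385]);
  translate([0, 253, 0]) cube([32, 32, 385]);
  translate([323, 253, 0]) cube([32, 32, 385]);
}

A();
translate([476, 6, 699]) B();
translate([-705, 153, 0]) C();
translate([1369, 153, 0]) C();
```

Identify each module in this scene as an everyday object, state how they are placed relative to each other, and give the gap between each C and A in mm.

A is a table. B is an open box. C is a stool. The open box is on top of the table. Two stools sit around the table at the −x, +x sides. The gap between each stool and the table is 350 mm.

Each stool's nearest face is 350 mm from the table's bounding box.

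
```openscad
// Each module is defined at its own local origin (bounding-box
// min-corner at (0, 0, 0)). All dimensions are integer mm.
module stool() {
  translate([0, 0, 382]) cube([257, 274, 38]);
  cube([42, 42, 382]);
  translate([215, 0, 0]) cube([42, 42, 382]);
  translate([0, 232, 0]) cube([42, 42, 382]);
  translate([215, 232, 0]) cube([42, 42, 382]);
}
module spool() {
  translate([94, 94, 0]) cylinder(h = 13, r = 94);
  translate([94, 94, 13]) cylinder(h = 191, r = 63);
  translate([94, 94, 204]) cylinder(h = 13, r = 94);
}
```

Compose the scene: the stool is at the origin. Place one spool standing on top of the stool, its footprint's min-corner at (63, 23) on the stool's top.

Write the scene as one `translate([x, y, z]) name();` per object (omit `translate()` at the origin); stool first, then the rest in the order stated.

stool();
translate([63, 23, 420]) spool();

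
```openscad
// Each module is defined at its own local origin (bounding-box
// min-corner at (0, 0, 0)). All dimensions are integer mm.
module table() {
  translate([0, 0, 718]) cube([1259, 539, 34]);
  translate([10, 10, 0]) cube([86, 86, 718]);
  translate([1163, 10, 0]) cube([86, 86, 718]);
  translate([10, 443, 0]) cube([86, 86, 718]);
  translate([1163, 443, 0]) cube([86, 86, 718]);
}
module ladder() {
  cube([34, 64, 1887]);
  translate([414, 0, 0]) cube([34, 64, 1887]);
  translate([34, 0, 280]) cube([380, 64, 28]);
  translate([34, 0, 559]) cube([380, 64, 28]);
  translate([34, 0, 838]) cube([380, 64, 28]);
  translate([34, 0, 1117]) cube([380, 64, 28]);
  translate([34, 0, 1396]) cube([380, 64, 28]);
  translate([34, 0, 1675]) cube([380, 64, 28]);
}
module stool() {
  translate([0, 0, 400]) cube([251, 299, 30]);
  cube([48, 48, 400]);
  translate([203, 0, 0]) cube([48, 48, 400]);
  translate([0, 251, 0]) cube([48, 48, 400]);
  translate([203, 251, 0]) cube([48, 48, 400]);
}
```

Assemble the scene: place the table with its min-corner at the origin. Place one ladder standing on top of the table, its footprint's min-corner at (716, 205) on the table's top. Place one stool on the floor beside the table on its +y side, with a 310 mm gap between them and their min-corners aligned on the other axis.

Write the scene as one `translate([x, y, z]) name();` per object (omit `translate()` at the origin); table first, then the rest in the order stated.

table();
translate([716, 205, 752]) ladder();
translate([0, 849, 0]) stool();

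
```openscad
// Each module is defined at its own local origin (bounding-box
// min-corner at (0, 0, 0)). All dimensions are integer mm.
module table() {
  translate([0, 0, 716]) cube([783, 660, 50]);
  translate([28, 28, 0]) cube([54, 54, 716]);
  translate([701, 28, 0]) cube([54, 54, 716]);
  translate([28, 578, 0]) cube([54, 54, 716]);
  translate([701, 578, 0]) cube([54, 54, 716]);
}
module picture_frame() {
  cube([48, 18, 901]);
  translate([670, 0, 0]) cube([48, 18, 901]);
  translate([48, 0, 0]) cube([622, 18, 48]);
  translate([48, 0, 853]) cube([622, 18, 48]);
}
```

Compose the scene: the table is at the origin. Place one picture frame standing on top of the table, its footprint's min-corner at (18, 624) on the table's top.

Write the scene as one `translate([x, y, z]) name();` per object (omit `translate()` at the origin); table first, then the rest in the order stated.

table();
translate([18, 624, 766]) picture_frame();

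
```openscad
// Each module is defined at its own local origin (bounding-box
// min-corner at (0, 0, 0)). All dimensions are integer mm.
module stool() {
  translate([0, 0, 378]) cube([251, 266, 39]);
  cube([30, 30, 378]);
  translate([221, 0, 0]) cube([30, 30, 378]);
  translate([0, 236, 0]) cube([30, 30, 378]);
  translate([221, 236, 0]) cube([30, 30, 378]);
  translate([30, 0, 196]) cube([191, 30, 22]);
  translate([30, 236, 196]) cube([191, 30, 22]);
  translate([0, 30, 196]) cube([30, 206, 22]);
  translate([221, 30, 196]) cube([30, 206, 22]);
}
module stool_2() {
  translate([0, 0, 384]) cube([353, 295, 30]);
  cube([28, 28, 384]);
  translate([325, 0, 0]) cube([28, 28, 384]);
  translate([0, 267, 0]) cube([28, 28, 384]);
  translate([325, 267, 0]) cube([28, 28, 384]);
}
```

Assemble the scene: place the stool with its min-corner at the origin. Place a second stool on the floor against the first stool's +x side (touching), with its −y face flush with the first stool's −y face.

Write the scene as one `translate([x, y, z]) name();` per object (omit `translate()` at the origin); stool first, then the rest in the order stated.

stool();
translate([251, 0, 0]) stool_2();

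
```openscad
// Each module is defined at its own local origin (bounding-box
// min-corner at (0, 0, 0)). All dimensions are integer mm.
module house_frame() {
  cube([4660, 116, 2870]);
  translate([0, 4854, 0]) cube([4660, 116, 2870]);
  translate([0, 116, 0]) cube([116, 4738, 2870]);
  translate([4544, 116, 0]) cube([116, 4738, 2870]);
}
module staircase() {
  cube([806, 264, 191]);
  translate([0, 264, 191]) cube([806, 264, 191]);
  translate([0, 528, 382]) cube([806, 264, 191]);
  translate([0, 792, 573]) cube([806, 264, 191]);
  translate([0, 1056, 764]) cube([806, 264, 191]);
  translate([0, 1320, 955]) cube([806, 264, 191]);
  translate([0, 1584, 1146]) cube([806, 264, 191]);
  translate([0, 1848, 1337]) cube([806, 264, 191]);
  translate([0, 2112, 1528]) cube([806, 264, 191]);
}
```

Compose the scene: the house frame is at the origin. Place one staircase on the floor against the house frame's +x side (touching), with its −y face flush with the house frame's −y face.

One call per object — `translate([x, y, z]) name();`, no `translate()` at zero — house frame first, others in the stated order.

house_frame();
translate([4660, 0, 0]) staircase();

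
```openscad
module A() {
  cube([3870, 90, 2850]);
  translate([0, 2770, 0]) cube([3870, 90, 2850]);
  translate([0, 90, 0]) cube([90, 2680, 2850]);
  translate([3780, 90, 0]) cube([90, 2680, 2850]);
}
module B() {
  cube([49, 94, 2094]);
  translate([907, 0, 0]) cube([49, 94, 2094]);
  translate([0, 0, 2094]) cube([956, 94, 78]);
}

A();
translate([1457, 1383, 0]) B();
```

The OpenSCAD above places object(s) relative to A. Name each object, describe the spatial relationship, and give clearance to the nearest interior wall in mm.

A is a house frame. B is a door frame. The door frame sits inside the house frame, centred. The clearance to the nearest interior wall is 1293 mm.

Clearances: x = 1367, y = 1293; minimum 1293 mm.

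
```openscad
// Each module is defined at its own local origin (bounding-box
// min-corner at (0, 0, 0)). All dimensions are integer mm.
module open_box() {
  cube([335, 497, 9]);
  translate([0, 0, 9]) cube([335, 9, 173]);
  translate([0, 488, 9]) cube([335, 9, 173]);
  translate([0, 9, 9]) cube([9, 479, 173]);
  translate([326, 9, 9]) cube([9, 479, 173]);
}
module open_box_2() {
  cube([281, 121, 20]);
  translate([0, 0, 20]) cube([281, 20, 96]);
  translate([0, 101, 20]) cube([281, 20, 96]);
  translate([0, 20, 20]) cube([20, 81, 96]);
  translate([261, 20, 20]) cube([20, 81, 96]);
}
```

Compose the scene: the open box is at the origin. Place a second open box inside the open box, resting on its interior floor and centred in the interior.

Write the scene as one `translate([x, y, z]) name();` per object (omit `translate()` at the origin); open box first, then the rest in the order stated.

open_box();
translate([27, 188, 9]) open_box_2();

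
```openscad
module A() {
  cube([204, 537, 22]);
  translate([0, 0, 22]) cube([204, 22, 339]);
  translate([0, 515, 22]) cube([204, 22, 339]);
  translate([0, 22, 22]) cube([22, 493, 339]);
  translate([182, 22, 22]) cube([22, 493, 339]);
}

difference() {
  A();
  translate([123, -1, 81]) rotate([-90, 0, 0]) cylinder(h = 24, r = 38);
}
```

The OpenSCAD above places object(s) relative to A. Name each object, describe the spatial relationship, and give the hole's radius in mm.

The subtracted cylinder has r = 38 mm.

A is an open box. The open box has a circular hole through its front wall. The hole's radius is 38 mm.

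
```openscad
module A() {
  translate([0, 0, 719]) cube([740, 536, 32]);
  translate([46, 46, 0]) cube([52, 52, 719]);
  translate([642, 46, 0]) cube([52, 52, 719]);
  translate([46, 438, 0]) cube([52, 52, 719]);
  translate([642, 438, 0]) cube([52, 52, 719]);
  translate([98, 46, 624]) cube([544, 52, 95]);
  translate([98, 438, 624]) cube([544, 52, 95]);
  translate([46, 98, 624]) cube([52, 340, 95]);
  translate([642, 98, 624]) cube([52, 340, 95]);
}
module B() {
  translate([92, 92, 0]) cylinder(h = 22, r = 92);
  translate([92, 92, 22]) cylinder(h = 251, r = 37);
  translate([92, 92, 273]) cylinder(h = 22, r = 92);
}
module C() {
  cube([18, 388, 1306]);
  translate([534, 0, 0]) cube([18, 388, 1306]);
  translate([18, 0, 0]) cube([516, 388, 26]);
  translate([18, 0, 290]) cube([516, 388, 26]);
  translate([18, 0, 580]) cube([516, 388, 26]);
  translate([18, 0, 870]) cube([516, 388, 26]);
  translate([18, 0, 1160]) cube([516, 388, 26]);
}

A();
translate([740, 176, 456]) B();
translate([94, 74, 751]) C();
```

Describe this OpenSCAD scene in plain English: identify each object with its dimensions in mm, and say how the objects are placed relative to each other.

A is a rectangular dining table. The top is 740×536×32 mm with its upper surface at z = 751 mm. It stands on four 52×52 mm square legs, each inset 46 mm from the nearest pair of top edges, running from the floor to the underside of the top. Four apron rails, 52 mm thick and 95 mm tall, run between adjacent legs with their top edges flush with the underside of the top and their outer faces flush with the legs' outer faces.

B is a spool: two coaxial disc flanges of radius 92 mm and thickness 22 mm, joined by a core cylinder of radius 37 mm and height 251 mm. The lower flange rests on z = 0 and the three cylinders share a vertical axis.

C is a bookshelf 552 mm wide overall, 388 mm deep and 1306 mm tall. The two sides are 18 mm thick vertical panels. 5 horizontal shelves of 26 mm thickness span between the inner faces of the sides; the lowest shelf sits on the floor and shelves are stacked with a clear vertical gap of 264 mm between each pair.

The spool is beside the table with their tops flush at z = 751. The bookshelf is on top of the table, centred.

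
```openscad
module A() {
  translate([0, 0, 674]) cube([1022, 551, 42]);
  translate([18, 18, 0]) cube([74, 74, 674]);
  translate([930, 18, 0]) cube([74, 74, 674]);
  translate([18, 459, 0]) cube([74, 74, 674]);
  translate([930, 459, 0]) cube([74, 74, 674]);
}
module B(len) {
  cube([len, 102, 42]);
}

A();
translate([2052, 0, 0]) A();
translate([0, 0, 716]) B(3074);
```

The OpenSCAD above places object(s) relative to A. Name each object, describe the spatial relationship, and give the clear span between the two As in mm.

A is a table. B is a beam. A beam spans the tops of two tables. The clear span between the two tables is 1030 mm.

Second table starts at x = 2052; first ends at x = 1022; clear span = 2052 − 1022 = 1030 mm.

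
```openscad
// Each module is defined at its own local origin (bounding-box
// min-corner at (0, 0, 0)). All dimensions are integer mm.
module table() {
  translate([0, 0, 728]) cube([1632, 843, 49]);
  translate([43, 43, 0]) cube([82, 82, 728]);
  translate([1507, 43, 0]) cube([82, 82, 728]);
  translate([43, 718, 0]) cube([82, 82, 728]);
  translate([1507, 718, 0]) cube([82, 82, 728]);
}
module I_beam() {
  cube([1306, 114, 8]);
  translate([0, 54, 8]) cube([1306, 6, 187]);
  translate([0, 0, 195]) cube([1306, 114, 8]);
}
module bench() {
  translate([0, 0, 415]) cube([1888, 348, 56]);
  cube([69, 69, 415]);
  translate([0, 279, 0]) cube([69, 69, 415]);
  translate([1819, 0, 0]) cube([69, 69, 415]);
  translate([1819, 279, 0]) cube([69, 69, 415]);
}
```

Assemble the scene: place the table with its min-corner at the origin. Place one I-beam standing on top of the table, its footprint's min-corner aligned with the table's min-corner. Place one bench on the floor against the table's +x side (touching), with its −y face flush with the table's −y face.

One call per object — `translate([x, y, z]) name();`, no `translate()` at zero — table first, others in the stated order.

table();
translate([0, 0, 777]) I_beam();
translate([1632, 0, 0]) bench();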